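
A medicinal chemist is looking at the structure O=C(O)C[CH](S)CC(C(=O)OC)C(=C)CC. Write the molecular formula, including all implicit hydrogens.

Walk through each heavy atom and fill implicit hydrogens from standard valence (C 4, N 3, O 2, S 2, halogen 1):
  atom 1: O, bond orders sum to 2 (valence 2) → 0 H
  atom 2: C, bond orders sum to 4 (valence 4) → 0 H
  atom 3: O, bond orders sum to 1 (valence 2) → 1 H
  atom 4: C, bond orders sum to 2 (valence 4) → 2 H
  atom 5: C with explicit H count 1
  atom 6: S, bond orders sum to 1 (valence 2) → 1 H
  atom 7: C, bond orders sum to 2 (valence 4) → 2 H
  atom 8: C, bond orders sum to 3 (valence 4) → 1 H
  atom 9: C, bond orders sum to 4 (valence 4) → 0 H
  atom 10: O, bond orders sum to 2 (valence 2) → 0 H
  atom 11: O, bond orders sum to 2 (valence 2) → 0 H
  atom 12: C, bond orders sum to 1 (valence 4) → 3 H
  atom 13: C, bond orders sum to 4 (valence 4) → 0 H
  atom 14: C, bond orders sum to 2 (valence 4) → 2 H
  atom 15: C, bond orders sum to 2 (valence 4) → 2 H
  atom 16: C, bond orders sum to 1 (valence 4) → 3 H
Totals → C:11, H:18, O:4, S:1.

C11H18O4S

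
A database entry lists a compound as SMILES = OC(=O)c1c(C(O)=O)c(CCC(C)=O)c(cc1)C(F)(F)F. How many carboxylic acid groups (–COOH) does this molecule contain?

The carboxylic acid motif appears at heavy-atom positions 2, 6 in the SMILES.
Other groups present: 1 ketone.
Carboxylic acid count: 2.

2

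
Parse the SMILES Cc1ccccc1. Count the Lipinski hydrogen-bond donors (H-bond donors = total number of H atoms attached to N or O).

0

Donors: find every N or O and count the H atoms it carries.
  (no N or O atoms present)
Lipinski HBD = 0.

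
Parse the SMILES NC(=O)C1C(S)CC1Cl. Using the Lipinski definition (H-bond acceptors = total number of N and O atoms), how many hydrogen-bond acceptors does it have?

2

N atoms: 1; O atoms: 1.
Lipinski HBA = 1 + 1 = 2.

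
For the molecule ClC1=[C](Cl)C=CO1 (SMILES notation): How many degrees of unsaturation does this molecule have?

Degree of unsaturation = (number of rings) + (number of π bonds).
Ring closures in the SMILES: 1.
π bonds: 2 double bonds (each 1 DoU) → 2 DoU from unsaturation.
Total DoU = 1 + 2 = 3.

3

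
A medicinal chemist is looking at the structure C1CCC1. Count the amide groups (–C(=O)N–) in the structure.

0

Scan the SMILES for the amide motif — none present.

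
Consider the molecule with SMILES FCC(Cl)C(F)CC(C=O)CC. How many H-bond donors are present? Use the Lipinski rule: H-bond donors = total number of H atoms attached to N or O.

0

Donors: find every N or O and count the H atoms it carries.
  atom 10 (O): bond orders sum to 2 → 0 H
Lipinski HBD = 0.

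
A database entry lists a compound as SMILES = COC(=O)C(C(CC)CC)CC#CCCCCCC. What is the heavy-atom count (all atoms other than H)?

19

Every atom symbol written in the SMILES (organic subset) is one heavy atom; implicit H are not written.
Heavy atoms by element → C:17, O:2.
Total: 19.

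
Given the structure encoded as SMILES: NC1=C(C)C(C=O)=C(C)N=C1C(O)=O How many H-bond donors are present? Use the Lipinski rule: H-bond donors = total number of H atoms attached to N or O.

Donors: find every N or O and count the H atoms it carries.
  atom 1 (N): bond orders sum to 1 → 2 H
  atom 7 (O): bond orders sum to 2 → 0 H
  atom 10 (N): bond orders sum to 3 → 0 H
  atom 13 (O): bond orders sum to 1 → 1 H
  atom 14 (O): bond orders sum to 2 → 0 H
Lipinski HBD = 3.

3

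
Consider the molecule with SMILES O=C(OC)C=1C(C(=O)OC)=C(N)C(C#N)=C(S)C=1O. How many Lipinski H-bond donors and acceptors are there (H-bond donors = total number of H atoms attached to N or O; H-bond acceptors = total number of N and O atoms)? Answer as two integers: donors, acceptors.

3, 7

Donors: find every N or O and count the H atoms it carries.
  atom 1 (O): bond orders sum to 2 → 0 H
  atom 3 (O): bond orders sum to 2 → 0 H
  atom 8 (O): bond orders sum to 2 → 0 H
  atom 9 (O): bond orders sum to 2 → 0 H
  atom 12 (N): bond orders sum to 1 → 2 H
  atom 15 (N): bond orders sum to 3 → 0 H
  atom 19 (O): bond orders sum to 1 → 1 H
Lipinski HBD = 3.
Acceptors: N atoms = 2, O atoms = 5 → HBA = 7.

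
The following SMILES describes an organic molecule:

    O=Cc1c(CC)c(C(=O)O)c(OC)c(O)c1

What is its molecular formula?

C11H12O5

Walk through each heavy atom and fill implicit hydrogens from standard valence (C 4, N 3, O 2, S 2, halogen 1); for lowercase aromatic atoms, an aromatic c carries 1 H when it has two neighbours and 0 H with three, and aromatic n carries 0 H:
  atom 1: O, bond orders sum to 2 (valence 2) → 0 H
  atom 2: C, bond orders sum to 3 (valence 4) → 1 H
  atom 3: aromatic c, 3 neighbours → 0 H
  atom 4: aromatic c, 3 neighbours → 0 H
  atom 5: C, bond orders sum to 2 (valence 4) → 2 H
  atom 6: C, bond orders sum to 1 (valence 4) → 3 H
  atom 7: aromatic c, 3 neighbours → 0 H
  atom 8: C, bond orders sum to 4 (valence 4) → 0 H
  atom 9: O, bond orders sum to 2 (valence 2) → 0 H
  atom 10: O, bond orders sum to 1 (valence 2) → 1 H
  atom 11: aromatic c, 3 neighbours → 0 H
  atom 12: O, bond orders sum to 2 (valence 2) → 0 H
  atom 13: C, bond orders sum to 1 (valence 4) → 3 H
  atom 14: aromatic c, 3 neighbours → 0 H
  atom 15: O, bond orders sum to 1 (valence 2) → 1 H
  atom 16: aromatic c, 2 neighbours → 1 H
Totals → C:11, H:12, O:5.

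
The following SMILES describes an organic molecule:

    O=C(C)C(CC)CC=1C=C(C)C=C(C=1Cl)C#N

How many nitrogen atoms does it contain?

Scan the SMILES for N atoms (remember two-letter symbols like Cl and Br are single atoms).
Nitrogen count: 1.

1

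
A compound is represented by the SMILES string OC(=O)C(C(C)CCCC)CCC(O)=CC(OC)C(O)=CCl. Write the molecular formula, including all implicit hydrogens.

Walk through each heavy atom and fill implicit hydrogens from standard valence (C 4, N 3, O 2, S 2, halogen 1):
  atom 1: O, bond orders sum to 1 (valence 2) → 1 H
  atom 2: C, bond orders sum to 4 (valence 4) → 0 H
  atom 3: O, bond orders sum to 2 (valence 2) → 0 H
  atom 4: C, bond orders sum to 3 (valence 4) → 1 H
  atom 5: C, bond orders sum to 3 (valence 4) → 1 H
  atom 6: C, bond orders sum to 1 (valence 4) → 3 H
  atom 7: C, bond orders sum to 2 (valence 4) → 2 H
  atom 8: C, bond orders sum to 2 (valence 4) → 2 H
  atom 9: C, bond orders sum to 2 (valence 4) → 2 H
  atom 10: C, bond orders sum to 1 (valence 4) → 3 H
  atom 11: C, bond orders sum to 2 (valence 4) → 2 H
  atom 12: C, bond orders sum to 2 (valence 4) → 2 H
  atom 13: C, bond orders sum to 4 (valence 4) → 0 H
  atom 14: O, bond orders sum to 1 (valence 2) → 1 H
  atom 15: C, bond orders sum to 3 (valence 4) → 1 H
  atom 16: C, bond orders sum to 3 (valence 4) → 1 H
  atom 17: O, bond orders sum to 2 (valence 2) → 0 H
  atom 18: C, bond orders sum to 1 (valence 4) → 3 H
  atom 19: C, bond orders sum to 4 (valence 4) → 0 H
  atom 20: O, bond orders sum to 1 (valence 2) → 1 H
  atom 21: C, bond orders sum to 3 (valence 4) → 1 H
  atom 22: Cl (halogen, monovalent) → 0 H
Totals → C:16, H:27, Cl:1, O:5.

C16H27ClO5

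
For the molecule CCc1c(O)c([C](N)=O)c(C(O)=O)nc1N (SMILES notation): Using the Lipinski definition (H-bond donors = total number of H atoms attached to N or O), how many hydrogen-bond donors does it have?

Donors: find every N or O and count the H atoms it carries.
  atom 5 (O): bond orders sum to 1 → 1 H
  atom 8 (N): bond orders sum to 1 → 2 H
  atom 9 (O): bond orders sum to 2 → 0 H
  atom 12 (O): bond orders sum to 1 → 1 H
  atom 13 (O): bond orders sum to 2 → 0 H
  atom 14 (N): bond orders sum to 3 → 0 H
  atom 16 (N): bond orders sum to 1 → 2 H
Lipinski HBD = 6.

6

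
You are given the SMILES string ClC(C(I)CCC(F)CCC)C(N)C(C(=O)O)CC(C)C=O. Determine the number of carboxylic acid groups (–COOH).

The carboxylic acid motif appears at heavy-atom position 15 in the SMILES.
Other groups present: 1 aldehyde, 1 primary amine.
Carboxylic acid count: 1.

1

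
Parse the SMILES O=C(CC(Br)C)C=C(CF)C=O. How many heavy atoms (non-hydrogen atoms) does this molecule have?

Every atom symbol written in the SMILES (organic subset) is one heavy atom; implicit H are not written.
Heavy atoms by element → Br:1, C:8, F:1, O:2.
Total: 12.

12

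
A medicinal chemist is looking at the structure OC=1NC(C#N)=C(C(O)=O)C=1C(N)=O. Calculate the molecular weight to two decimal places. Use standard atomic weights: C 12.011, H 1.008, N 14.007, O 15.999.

195.13 g/mol

First, the molecular formula is C7H5N3O4 (counting implicit H from valence).
  C: 7 × 12.011 = 84.077
  H: 5 × 1.008 = 5.040
  N: 3 × 14.007 = 42.021
  O: 4 × 15.999 = 63.996
Sum: 7×12.011 + 5×1.008 + 3×14.007 + 4×15.999 = 195.134 → 195.13 g/mol.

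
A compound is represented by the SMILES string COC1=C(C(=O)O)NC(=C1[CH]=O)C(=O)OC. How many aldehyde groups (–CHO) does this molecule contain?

The aldehyde motif appears at heavy-atom position 11 in the SMILES.
Other groups present: 1 carboxylic acid, 1 ester, 1 ether.
Aldehyde count: 1.

1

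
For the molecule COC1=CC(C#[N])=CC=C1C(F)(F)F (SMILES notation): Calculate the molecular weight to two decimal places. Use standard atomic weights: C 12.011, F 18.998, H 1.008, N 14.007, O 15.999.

First, the molecular formula is C9H6F3NO (counting implicit H from valence).
  C: 9 × 12.011 = 108.099
  F: 3 × 18.998 = 56.994
  H: 6 × 1.008 = 6.048
  N: 1 × 14.007 = 14.007
  O: 1 × 15.999 = 15.999
Sum: 9×12.011 + 3×18.998 + 6×1.008 + 1×14.007 + 1×15.999 = 201.147 → 201.15 g/mol.

201.15 g/mol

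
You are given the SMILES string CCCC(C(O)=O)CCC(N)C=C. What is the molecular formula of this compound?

C10H19NO2

Walk through each heavy atom and fill implicit hydrogens from standard valence (C 4, N 3, O 2, S 2, halogen 1):
  atom 1: C, bond orders sum to 1 (valence 4) → 3 H
  atom 2: C, bond orders sum to 2 (valence 4) → 2 H
  atom 3: C, bond orders sum to 2 (valence 4) → 2 H
  atom 4: C, bond orders sum to 3 (valence 4) → 1 H
  atom 5: C, bond orders sum to 4 (valence 4) → 0 H
  atom 6: O, bond orders sum to 1 (valence 2) → 1 H
  atom 7: O, bond orders sum to 2 (valence 2) → 0 H
  atom 8: C, bond orders sum to 2 (valence 4) → 2 H
  atom 9: C, bond orders sum to 2 (valence 4) → 2 H
  atom 10: C, bond orders sum to 3 (valence 4) → 1 H
  atom 11: N, bond orders sum to 1 (valence 3) → 2 H
  atom 12: C, bond orders sum to 3 (valence 4) → 1 H
  atom 13: C, bond orders sum to 2 (valence 4) → 2 H
Totals → C:10, H:19, N:1, O:2.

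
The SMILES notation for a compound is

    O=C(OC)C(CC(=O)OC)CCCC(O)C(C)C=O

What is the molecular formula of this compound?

Walk through each heavy atom and fill implicit hydrogens from standard valence (C 4, N 3, O 2, S 2, halogen 1):
  atom 1: O, bond orders sum to 2 (valence 2) → 0 H
  atom 2: C, bond orders sum to 4 (valence 4) → 0 H
  atom 3: O, bond orders sum to 2 (valence 2) → 0 H
  atom 4: C, bond orders sum to 1 (valence 4) → 3 H
  atom 5: C, bond orders sum to 3 (valence 4) → 1 H
  atom 6: C, bond orders sum to 2 (valence 4) → 2 H
  atom 7: C, bond orders sum to 4 (valence 4) → 0 H
  atom 8: O, bond orders sum to 2 (valence 2) → 0 H
  atom 9: O, bond orders sum to 2 (valence 2) → 0 H
  atom 10: C, bond orders sum to 1 (valence 4) → 3 H
  atom 11: C, bond orders sum to 2 (valence 4) → 2 H
  atom 12: C, bond orders sum to 2 (valence 4) → 2 H
  atom 13: C, bond orders sum to 2 (valence 4) → 2 H
  atom 14: C, bond orders sum to 3 (valence 4) → 1 H
  atom 15: O, bond orders sum to 1 (valence 2) → 1 H
  atom 16: C, bond orders sum to 3 (valence 4) → 1 H
  atom 17: C, bond orders sum to 1 (valence 4) → 3 H
  atom 18: C, bond orders sum to 3 (valence 4) → 1 H
  atom 19: O, bond orders sum to 2 (valence 2) → 0 H
Totals → C:13, H:22, O:6.

C13H22O6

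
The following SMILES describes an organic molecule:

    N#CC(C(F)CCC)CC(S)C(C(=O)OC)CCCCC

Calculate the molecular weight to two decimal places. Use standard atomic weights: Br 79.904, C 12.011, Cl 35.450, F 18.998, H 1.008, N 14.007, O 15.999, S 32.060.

First, the molecular formula is C16H28FNO2S (counting implicit H from valence).
  C: 16 × 12.011 = 192.176
  F: 1 × 18.998 = 18.998
  H: 28 × 1.008 = 28.224
  N: 1 × 14.007 = 14.007
  O: 2 × 15.999 = 31.998
  S: 1 × 32.060 = 32.060
Sum: 16×12.011 + 1×18.998 + 28×1.008 + 1×14.007 + 2×15.999 + 1×32.060 = 317.463 → 317.46 g/mol.

317.46 g/mol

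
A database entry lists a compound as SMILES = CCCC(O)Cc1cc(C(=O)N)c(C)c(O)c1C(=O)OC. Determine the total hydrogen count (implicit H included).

Walk through each heavy atom and fill implicit hydrogens from standard valence (C 4, N 3, O 2, S 2, halogen 1); for lowercase aromatic atoms, an aromatic c carries 1 H when it has two neighbours and 0 H with three, and aromatic n carries 0 H:
  atom 1: C, bond orders sum to 1 (valence 4) → 3 H
  atom 2: C, bond orders sum to 2 (valence 4) → 2 H
  atom 3: C, bond orders sum to 2 (valence 4) → 2 H
  atom 4: C, bond orders sum to 3 (valence 4) → 1 H
  atom 5: O, bond orders sum to 1 (valence 2) → 1 H
  atom 6: C, bond orders sum to 2 (valence 4) → 2 H
  atom 7: aromatic c, 3 neighbours → 0 H
  atom 8: aromatic c, 2 neighbours → 1 H
  atom 9: aromatic c, 3 neighbours → 0 H
  atom 10: C, bond orders sum to 4 (valence 4) → 0 H
  atom 11: O, bond orders sum to 2 (valence 2) → 0 H
  atom 12: N, bond orders sum to 1 (valence 3) → 2 H
  atom 13: aromatic c, 3 neighbours → 0 H
  atom 14: C, bond orders sum to 1 (valence 4) → 3 H
  atom 15: aromatic c, 3 neighbours → 0 H
  atom 16: O, bond orders sum to 1 (valence 2) → 1 H
  atom 17: aromatic c, 3 neighbours → 0 H
  atom 18: C, bond orders sum to 4 (valence 4) → 0 H
  atom 19: O, bond orders sum to 2 (valence 2) → 0 H
  atom 20: O, bond orders sum to 2 (valence 2) → 0 H
  atom 21: C, bond orders sum to 1 (valence 4) → 3 H
Total hydrogens: 21.

21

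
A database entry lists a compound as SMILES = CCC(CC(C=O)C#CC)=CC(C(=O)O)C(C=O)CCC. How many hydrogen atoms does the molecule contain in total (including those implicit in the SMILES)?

24

Walk through each heavy atom and fill implicit hydrogens from standard valence (C 4, N 3, O 2, S 2, halogen 1):
  atom 1: C, bond orders sum to 1 (valence 4) → 3 H
  atom 2: C, bond orders sum to 2 (valence 4) → 2 H
  atom 3: C, bond orders sum to 4 (valence 4) → 0 H
  atom 4: C, bond orders sum to 2 (valence 4) → 2 H
  atom 5: C, bond orders sum to 3 (valence 4) → 1 H
  atom 6: C, bond orders sum to 3 (valence 4) → 1 H
  atom 7: O, bond orders sum to 2 (valence 2) → 0 H
  atom 8: C, bond orders sum to 4 (valence 4) → 0 H
  atom 9: C, bond orders sum to 4 (valence 4) → 0 H
  atom 10: C, bond orders sum to 1 (valence 4) → 3 H
  atom 11: C, bond orders sum to 3 (valence 4) → 1 H
  atom 12: C, bond orders sum to 3 (valence 4) → 1 H
  atom 13: C, bond orders sum to 4 (valence 4) → 0 H
  atom 14: O, bond orders sum to 2 (valence 2) → 0 H
  atom 15: O, bond orders sum to 1 (valence 2) → 1 H
  atom 16: C, bond orders sum to 3 (valence 4) → 1 H
  atom 17: C, bond orders sum to 3 (valence 4) → 1 H
  atom 18: O, bond orders sum to 2 (valence 2) → 0 H
  atom 19: C, bond orders sum to 2 (valence 4) → 2 H
  atom 20: C, bond orders sum to 2 (valence 4) → 2 H
  atom 21: C, bond orders sum to 1 (valence 4) → 3 H
Total hydrogens: 24.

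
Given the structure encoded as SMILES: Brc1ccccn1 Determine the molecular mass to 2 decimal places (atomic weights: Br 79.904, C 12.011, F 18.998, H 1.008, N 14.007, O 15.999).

158.00 g/mol

First, the molecular formula is C5H4BrN (counting implicit H from valence).
  Br: 1 × 79.904 = 79.904
  C: 5 × 12.011 = 60.055
  H: 4 × 1.008 = 4.032
  N: 1 × 14.007 = 14.007
Sum: 1×79.904 + 5×12.011 + 4×1.008 + 1×14.007 = 157.998 → 158.00 g/mol.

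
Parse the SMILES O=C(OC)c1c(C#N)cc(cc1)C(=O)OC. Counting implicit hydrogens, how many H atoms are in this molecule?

Walk through each heavy atom and fill implicit hydrogens from standard valence (C 4, N 3, O 2, S 2, halogen 1); for lowercase aromatic atoms, an aromatic c carries 1 H when it has two neighbours and 0 H with three, and aromatic n carries 0 H:
  atom 1: O, bond orders sum to 2 (valence 2) → 0 H
  atom 2: C, bond orders sum to 4 (valence 4) → 0 H
  atom 3: O, bond orders sum to 2 (valence 2) → 0 H
  atom 4: C, bond orders sum to 1 (valence 4) → 3 H
  atom 5: aromatic c, 3 neighbours → 0 H
  atom 6: aromatic c, 3 neighbours → 0 H
  atom 7: C, bond orders sum to 4 (valence 4) → 0 H
  atom 8: N, bond orders sum to 3 (valence 3) → 0 H
  atom 9: aromatic c, 2 neighbours → 1 H
  atom 10: aromatic c, 3 neighbours → 0 H
  atom 11: aromatic c, 2 neighbours → 1 H
  atom 12: aromatic c, 2 neighbours → 1 H
  atom 13: C, bond orders sum to 4 (valence 4) → 0 H
  atom 14: O, bond orders sum to 2 (valence 2) → 0 H
  atom 15: O, bond orders sum to 2 (valence 2) → 0 H
  atom 16: C, bond orders sum to 1 (valence 4) → 3 H
Total hydrogens: 9.

9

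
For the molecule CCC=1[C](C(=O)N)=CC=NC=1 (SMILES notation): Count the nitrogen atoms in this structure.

2

Scan the SMILES for N atoms (remember two-letter symbols like Cl and Br are single atoms).
Nitrogen count: 2.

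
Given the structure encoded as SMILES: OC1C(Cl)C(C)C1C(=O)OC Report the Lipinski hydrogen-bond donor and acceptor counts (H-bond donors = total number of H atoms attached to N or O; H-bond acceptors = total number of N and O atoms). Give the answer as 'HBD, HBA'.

1, 3

Donors: find every N or O and count the H atoms it carries.
  atom 1 (O): bond orders sum to 1 → 1 H
  atom 9 (O): bond orders sum to 2 → 0 H
  atom 10 (O): bond orders sum to 2 → 0 H
Lipinski HBD = 1.
Acceptors: N atoms = 0, O atoms = 3 → HBA = 3.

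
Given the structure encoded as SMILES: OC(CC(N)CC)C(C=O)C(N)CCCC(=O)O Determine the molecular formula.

C12H24N2O4

Walk through each heavy atom and fill implicit hydrogens from standard valence (C 4, N 3, O 2, S 2, halogen 1):
  atom 1: O, bond orders sum to 1 (valence 2) → 1 H
  atom 2: C, bond orders sum to 3 (valence 4) → 1 H
  atom 3: C, bond orders sum to 2 (valence 4) → 2 H
  atom 4: C, bond orders sum to 3 (valence 4) → 1 H
  atom 5: N, bond orders sum to 1 (valence 3) → 2 H
  atom 6: C, bond orders sum to 2 (valence 4) → 2 H
  atom 7: C, bond orders sum to 1 (valence 4) → 3 H
  atom 8: C, bond orders sum to 3 (valence 4) → 1 H
  atom 9: C, bond orders sum to 3 (valence 4) → 1 H
  atom 10: O, bond orders sum to 2 (valence 2) → 0 H
  atom 11: C, bond orders sum to 3 (valence 4) → 1 H
  atom 12: N, bond orders sum to 1 (valence 3) → 2 H
  atom 13: C, bond orders sum to 2 (valence 4) → 2 H
  atom 14: C, bond orders sum to 2 (valence 4) → 2 H
  atom 15: C, bond orders sum to 2 (valence 4) → 2 H
  atom 16: C, bond orders sum to 4 (valence 4) → 0 H
  atom 17: O, bond orders sum to 2 (valence 2) → 0 H
  atom 18: O, bond orders sum to 1 (valence 2) → 1 H
Totals → C:12, H:24, N:2, O:4.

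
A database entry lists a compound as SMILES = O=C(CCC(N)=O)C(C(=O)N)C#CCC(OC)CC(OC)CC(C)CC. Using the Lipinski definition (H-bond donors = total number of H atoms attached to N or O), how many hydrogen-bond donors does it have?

Donors: find every N or O and count the H atoms it carries.
  atom 1 (O): bond orders sum to 2 → 0 H
  atom 6 (N): bond orders sum to 1 → 2 H
  atom 7 (O): bond orders sum to 2 → 0 H
  atom 10 (O): bond orders sum to 2 → 0 H
  atom 11 (N): bond orders sum to 1 → 2 H
  atom 16 (O): bond orders sum to 2 → 0 H
  atom 20 (O): bond orders sum to 2 → 0 H
Lipinski HBD = 4.

4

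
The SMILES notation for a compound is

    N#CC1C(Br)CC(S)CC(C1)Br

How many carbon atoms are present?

8

Count every carbon token in the SMILES (each C, including those in ring-closure positions and inside branches).
Carbon count: 8.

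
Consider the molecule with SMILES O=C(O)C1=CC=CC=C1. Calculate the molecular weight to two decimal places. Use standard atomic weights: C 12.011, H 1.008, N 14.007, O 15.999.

First, the molecular formula is C7H6O2 (counting implicit H from valence).
  C: 7 × 12.011 = 84.077
  H: 6 × 1.008 = 6.048
  O: 2 × 15.999 = 31.998
Sum: 7×12.011 + 6×1.008 + 2×15.999 = 122.123 → 122.12 g/mol.

122.12 g/mol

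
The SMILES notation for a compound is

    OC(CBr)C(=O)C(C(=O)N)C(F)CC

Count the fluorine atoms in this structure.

Scan the SMILES for F atoms (remember two-letter symbols like Cl and Br are single atoms).
Fluorine count: 1.

1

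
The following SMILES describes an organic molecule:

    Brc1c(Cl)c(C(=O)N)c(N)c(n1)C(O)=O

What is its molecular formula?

C7H5BrClN3O3

Walk through each heavy atom and fill implicit hydrogens from standard valence (C 4, N 3, O 2, S 2, halogen 1); for lowercase aromatic atoms, an aromatic c carries 1 H when it has two neighbours and 0 H with three, and aromatic n carries 0 H:
  atom 1: Br (halogen, monovalent) → 0 H
  atom 2: aromatic c, 3 neighbours → 0 H
  atom 3: aromatic c, 3 neighbours → 0 H
  atom 4: Cl (halogen, monovalent) → 0 H
  atom 5: aromatic c, 3 neighbours → 0 H
  atom 6: C, bond orders sum to 4 (valence 4) → 0 H
  atom 7: O, bond orders sum to 2 (valence 2) → 0 H
  atom 8: N, bond orders sum to 1 (valence 3) → 2 H
  atom 9: aromatic c, 3 neighbours → 0 H
  atom 10: N, bond orders sum to 1 (valence 3) → 2 H
  atom 11: aromatic c, 3 neighbours → 0 H
  atom 12: aromatic n, 2 neighbours → 0 H
  atom 13: C, bond orders sum to 4 (valence 4) → 0 H
  atom 14: O, bond orders sum to 1 (valence 2) → 1 H
  atom 15: O, bond orders sum to 2 (valence 2) → 0 H
Totals → C:7, H:5, Br:1, Cl:1, N:3, O:3.
In Hill order: C7H5BrClN3O3.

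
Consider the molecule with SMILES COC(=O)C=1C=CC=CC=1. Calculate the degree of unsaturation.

Molecular formula: C8H8O2.
DoU = (2C + 2 + N − H − X) / 2, where X is the halogen count and O/S are ignored.
    = (2·8 + 2 + 0 − 8 − 0) / 2 = 10 / 2 = 5.

5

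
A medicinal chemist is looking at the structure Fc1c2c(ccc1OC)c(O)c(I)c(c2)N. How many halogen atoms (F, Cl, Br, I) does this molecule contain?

Halogen atoms appear at heavy-atom positions 1, 13 (1×F, 1×I).
Other groups present: 1 ether, 1 hydroxyl, 1 primary amine.
Halogen count: 2.

2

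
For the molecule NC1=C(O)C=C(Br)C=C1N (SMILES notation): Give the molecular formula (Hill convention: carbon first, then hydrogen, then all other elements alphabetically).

C6H7BrN2O

Walk through each heavy atom and fill implicit hydrogens from standard valence (C 4, N 3, O 2, S 2, halogen 1):
  atom 1: N, bond orders sum to 1 (valence 3) → 2 H
  atom 2: C, bond orders sum to 4 (valence 4) → 0 H
  atom 3: C, bond orders sum to 4 (valence 4) → 0 H
  atom 4: O, bond orders sum to 1 (valence 2) → 1 H
  atom 5: C, bond orders sum to 3 (valence 4) → 1 H
  atom 6: C, bond orders sum to 4 (valence 4) → 0 H
  atom 7: Br (halogen, monovalent) → 0 H
  atom 8: C, bond orders sum to 3 (valence 4) → 1 H
  atom 9: C, bond orders sum to 4 (valence 4) → 0 H
  atom 10: N, bond orders sum to 1 (valence 3) → 2 H
Totals → C:6, H:7, Br:1, N:2, O:1.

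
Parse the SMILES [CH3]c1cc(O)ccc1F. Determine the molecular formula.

C7H7FO

Walk through each heavy atom and fill implicit hydrogens from standard valence (C 4, N 3, O 2, S 2, halogen 1); for lowercase aromatic atoms, an aromatic c carries 1 H when it has two neighbours and 0 H with three, and aromatic n carries 0 H:
  atom 1: C with explicit H count 3
  atom 2: aromatic c, 3 neighbours → 0 H
  atom 3: aromatic c, 2 neighbours → 1 H
  atom 4: aromatic c, 3 neighbours → 0 H
  atom 5: O, bond orders sum to 1 (valence 2) → 1 H
  atom 6: aromatic c, 2 neighbours → 1 H
  atom 7: aromatic c, 2 neighbours → 1 H
  atom 8: aromatic c, 3 neighbours → 0 H
  atom 9: F (halogen, monovalent) → 0 H
Totals → C:7, H:7, F:1, O:1.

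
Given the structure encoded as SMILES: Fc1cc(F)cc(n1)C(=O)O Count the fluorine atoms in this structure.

Scan the SMILES for F atoms (remember two-letter symbols like Cl and Br are single atoms).
Fluorine count: 2.

2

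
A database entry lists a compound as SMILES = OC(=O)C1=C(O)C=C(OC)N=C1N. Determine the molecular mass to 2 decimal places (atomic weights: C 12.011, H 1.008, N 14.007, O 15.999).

First, the molecular formula is C7H8N2O4 (counting implicit H from valence).
  C: 7 × 12.011 = 84.077
  H: 8 × 1.008 = 8.064
  N: 2 × 14.007 = 28.014
  O: 4 × 15.999 = 63.996
Sum: 7×12.011 + 8×1.008 + 2×14.007 + 4×15.999 = 184.151 → 184.15 g/mol.

184.15 g/mol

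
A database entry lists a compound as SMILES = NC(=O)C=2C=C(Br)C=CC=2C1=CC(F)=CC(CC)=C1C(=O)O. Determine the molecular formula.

C16H13BrFNO3

Walk through each heavy atom and fill implicit hydrogens from standard valence (C 4, N 3, O 2, S 2, halogen 1):
  atom 1: N, bond orders sum to 1 (valence 3) → 2 H
  atom 2: C, bond orders sum to 4 (valence 4) → 0 H
  atom 3: O, bond orders sum to 2 (valence 2) → 0 H
  atom 4: C, bond orders sum to 4 (valence 4) → 0 H
  atom 5: C, bond orders sum to 3 (valence 4) → 1 H
  atom 6: C, bond orders sum to 4 (valence 4) → 0 H
  atom 7: Br (halogen, monovalent) → 0 H
  atom 8: C, bond orders sum to 3 (valence 4) → 1 H
  atom 9: C, bond orders sum to 3 (valence 4) → 1 H
  atom 10: C, bond orders sum to 4 (valence 4) → 0 H
  atom 11: C, bond orders sum to 4 (valence 4) → 0 H
  atom 12: C, bond orders sum to 3 (valence 4) → 1 H
  atom 13: C, bond orders sum to 4 (valence 4) → 0 H
  atom 14: F (halogen, monovalent) → 0 H
  atom 15: C, bond orders sum to 3 (valence 4) → 1 H
  atom 16: C, bond orders sum to 4 (valence 4) → 0 H
  atom 17: C, bond orders sum to 2 (valence 4) → 2 H
  atom 18: C, bond orders sum to 1 (valence 4) → 3 H
  atom 19: C, bond orders sum to 4 (valence 4) → 0 H
  atom 20: C, bond orders sum to 4 (valence 4) → 0 H
  atom 21: O, bond orders sum to 2 (valence 2) → 0 H
  atom 22: O, bond orders sum to 1 (valence 2) → 1 H
Totals → C:16, H:13, Br:1, F:1, N:1, O:3.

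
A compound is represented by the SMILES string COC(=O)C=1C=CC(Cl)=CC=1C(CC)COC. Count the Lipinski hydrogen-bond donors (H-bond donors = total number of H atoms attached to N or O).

Donors: find every N or O and count the H atoms it carries.
  atom 2 (O): bond orders sum to 2 → 0 H
  atom 4 (O): bond orders sum to 2 → 0 H
  atom 16 (O): bond orders sum to 2 → 0 H
Lipinski HBD = 0.

0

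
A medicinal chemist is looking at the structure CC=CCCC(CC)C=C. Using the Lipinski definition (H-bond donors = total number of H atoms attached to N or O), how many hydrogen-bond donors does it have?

Donors: find every N or O and count the H atoms it carries.
  (no N or O atoms present)
Lipinski HBD = 0.

0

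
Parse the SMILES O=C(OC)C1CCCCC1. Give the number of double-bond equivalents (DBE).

2

Molecular formula: C8H14O2.
DoU = (2C + 2 + N − H − X) / 2, where X is the halogen count and O/S are ignored.
    = (2·8 + 2 + 0 − 14 − 0) / 2 = 4 / 2 = 2.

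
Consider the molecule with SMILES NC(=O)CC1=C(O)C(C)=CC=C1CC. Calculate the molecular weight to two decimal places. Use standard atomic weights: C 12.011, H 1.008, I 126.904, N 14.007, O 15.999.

193.25 g/mol

First, the molecular formula is C11H15NO2 (counting implicit H from valence).
  C: 11 × 12.011 = 132.121
  H: 15 × 1.008 = 15.120
  N: 1 × 14.007 = 14.007
  O: 2 × 15.999 = 31.998
Sum: 11×12.011 + 15×1.008 + 1×14.007 + 2×15.999 = 193.246 → 193.25 g/mol.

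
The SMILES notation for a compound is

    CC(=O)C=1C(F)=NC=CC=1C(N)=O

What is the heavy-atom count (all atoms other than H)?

13

Every atom symbol written in the SMILES (organic subset) is one heavy atom; implicit H are not written.
Heavy atoms by element → C:8, F:1, N:2, O:2.
Total: 13.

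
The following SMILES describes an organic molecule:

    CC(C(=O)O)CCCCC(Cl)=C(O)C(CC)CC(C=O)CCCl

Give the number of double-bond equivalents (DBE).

3

Degree of unsaturation = (number of rings) + (number of π bonds).
Ring closures in the SMILES: 0.
π bonds: 3 double bonds (each 1 DoU) → 3 DoU from unsaturation.
Total DoU = 0 + 3 = 3.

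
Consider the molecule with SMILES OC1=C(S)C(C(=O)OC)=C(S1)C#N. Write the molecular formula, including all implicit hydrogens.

Walk through each heavy atom and fill implicit hydrogens from standard valence (C 4, N 3, O 2, S 2, halogen 1):
  atom 1: O, bond orders sum to 1 (valence 2) → 1 H
  atom 2: C, bond orders sum to 4 (valence 4) → 0 H
  atom 3: C, bond orders sum to 4 (valence 4) → 0 H
  atom 4: S, bond orders sum to 1 (valence 2) → 1 H
  atom 5: C, bond orders sum to 4 (valence 4) → 0 H
  atom 6: C, bond orders sum to 4 (valence 4) → 0 H
  atom 7: O, bond orders sum to 2 (valence 2) → 0 H
  atom 8: O, bond orders sum to 2 (valence 2) → 0 H
  atom 9: C, bond orders sum to 1 (valence 4) → 3 H
  atom 10: C, bond orders sum to 4 (valence 4) → 0 H
  atom 11: S, bond orders sum to 2 (valence 2) → 0 H
  atom 12: C, bond orders sum to 4 (valence 4) → 0 H
  atom 13: N, bond orders sum to 3 (valence 3) → 0 H
Totals → C:7, H:5, N:1, O:3, S:2.
In Hill order: C7H5NO3S2.

C7H5NO3S2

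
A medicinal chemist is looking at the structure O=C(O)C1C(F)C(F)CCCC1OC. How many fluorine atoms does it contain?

2

Scan the SMILES for F atoms (remember two-letter symbols like Cl and Br are single atoms).
Fluorine count: 2.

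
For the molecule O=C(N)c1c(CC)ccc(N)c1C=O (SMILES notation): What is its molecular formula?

C10H12N2O2

Walk through each heavy atom and fill implicit hydrogens from standard valence (C 4, N 3, O 2, S 2, halogen 1); for lowercase aromatic atoms, an aromatic c carries 1 H when it has two neighbours and 0 H with three, and aromatic n carries 0 H:
  atom 1: O, bond orders sum to 2 (valence 2) → 0 H
  atom 2: C, bond orders sum to 4 (valence 4) → 0 H
  atom 3: N, bond orders sum to 1 (valence 3) → 2 H
  atom 4: aromatic c, 3 neighbours → 0 H
  atom 5: aromatic c, 3 neighbours → 0 H
  atom 6: C, bond orders sum to 2 (valence 4) → 2 H
  atom 7: C, bond orders sum to 1 (valence 4) → 3 H
  atom 8: aromatic c, 2 neighbours → 1 H
  atom 9: aromatic c, 2 neighbours → 1 H
  atom 10: aromatic c, 3 neighbours → 0 H
  atom 11: N, bond orders sum to 1 (valence 3) → 2 H
  atom 12: aromatic c, 3 neighbours → 0 H
  atom 13: C, bond orders sum to 3 (valence 4) → 1 H
  atom 14: O, bond orders sum to 2 (valence 2) → 0 H
Totals → C:10, H:12, N:2, O:2.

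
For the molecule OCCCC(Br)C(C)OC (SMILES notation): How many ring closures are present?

0

In SMILES, each pair of matching ring-closure digits denotes one ring-closing bond; the number of such bonds equals the number of independent rings.
Ring-closure bonds here: 0.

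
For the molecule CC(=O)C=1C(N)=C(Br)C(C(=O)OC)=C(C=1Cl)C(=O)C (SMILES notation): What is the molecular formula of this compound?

Walk through each heavy atom and fill implicit hydrogens from standard valence (C 4, N 3, O 2, S 2, halogen 1):
  atom 1: C, bond orders sum to 1 (valence 4) → 3 H
  atom 2: C, bond orders sum to 4 (valence 4) → 0 H
  atom 3: O, bond orders sum to 2 (valence 2) → 0 H
  atom 4: C, bond orders sum to 4 (valence 4) → 0 H
  atom 5: C, bond orders sum to 4 (valence 4) → 0 H
  atom 6: N, bond orders sum to 1 (valence 3) → 2 H
  atom 7: C, bond orders sum to 4 (valence 4) → 0 H
  atom 8: Br (halogen, monovalent) → 0 H
  atom 9: C, bond orders sum to 4 (valence 4) → 0 H
  atom 10: C, bond orders sum to 4 (valence 4) → 0 H
  atom 11: O, bond orders sum to 2 (valence 2) → 0 H
  atom 12: O, bond orders sum to 2 (valence 2) → 0 H
  atom 13: C, bond orders sum to 1 (valence 4) → 3 H
  atom 14: C, bond orders sum to 4 (valence 4) → 0 H
  atom 15: C, bond orders sum to 4 (valence 4) → 0 H
  atom 16: Cl (halogen, monovalent) → 0 H
  atom 17: C, bond orders sum to 4 (valence 4) → 0 H
  atom 18: O, bond orders sum to 2 (valence 2) → 0 H
  atom 19: C, bond orders sum to 1 (valence 4) → 3 H
Totals → C:12, H:11, Br:1, Cl:1, N:1, O:4.
In Hill order: C12H11BrClNO4.

C12H11BrClNO4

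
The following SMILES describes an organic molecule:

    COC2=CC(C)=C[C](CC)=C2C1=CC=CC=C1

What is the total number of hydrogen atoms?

Walk through each heavy atom and fill implicit hydrogens from standard valence (C 4, N 3, O 2, S 2, halogen 1):
  atom 1: C, bond orders sum to 1 (valence 4) → 3 H
  atom 2: O, bond orders sum to 2 (valence 2) → 0 H
  atom 3: C, bond orders sum to 4 (valence 4) → 0 H
  atom 4: C, bond orders sum to 3 (valence 4) → 1 H
  atom 5: C, bond orders sum to 4 (valence 4) → 0 H
  atom 6: C, bond orders sum to 1 (valence 4) → 3 H
  atom 7: C, bond orders sum to 3 (valence 4) → 1 H
  atom 8: C with explicit H count 0
  atom 9: C, bond orders sum to 2 (valence 4) → 2 H
  atom 10: C, bond orders sum to 1 (valence 4) → 3 H
  atom 11: C, bond orders sum to 4 (valence 4) → 0 H
  atom 12: C, bond orders sum to 4 (valence 4) → 0 H
  atom 13: C, bond orders sum to 3 (valence 4) → 1 H
  atom 14: C, bond orders sum to 3 (valence 4) → 1 H
  atom 15: C, bond orders sum to 3 (valence 4) → 1 H
  atom 16: C, bond orders sum to 3 (valence 4) → 1 H
  atom 17: C, bond orders sum to 3 (valence 4) → 1 H
Total hydrogens: 18.

18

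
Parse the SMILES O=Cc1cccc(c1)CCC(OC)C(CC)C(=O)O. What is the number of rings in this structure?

In SMILES, each pair of matching ring-closure digits denotes one ring-closing bond; the number of such bonds equals the number of independent rings.
Ring-closure bonds here: 1.

1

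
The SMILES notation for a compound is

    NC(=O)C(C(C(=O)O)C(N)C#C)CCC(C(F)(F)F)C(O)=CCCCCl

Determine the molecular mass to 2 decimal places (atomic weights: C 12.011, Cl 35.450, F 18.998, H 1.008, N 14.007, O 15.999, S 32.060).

First, the molecular formula is C16H22ClF3N2O4 (counting implicit H from valence).
  C: 16 × 12.011 = 192.176
  Cl: 1 × 35.450 = 35.450
  F: 3 × 18.998 = 56.994
  H: 22 × 1.008 = 22.176
  N: 2 × 14.007 = 28.014
  O: 4 × 15.999 = 63.996
Sum: 16×12.011 + 1×35.450 + 3×18.998 + 22×1.008 + 2×14.007 + 4×15.999 = 398.806 → 398.81 g/mol.

398.81 g/mol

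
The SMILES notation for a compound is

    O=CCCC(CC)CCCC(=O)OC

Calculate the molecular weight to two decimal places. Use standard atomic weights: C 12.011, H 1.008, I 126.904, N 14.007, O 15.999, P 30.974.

200.28 g/mol

First, the molecular formula is C11H20O3 (counting implicit H from valence).
  C: 11 × 12.011 = 132.121
  H: 20 × 1.008 = 20.160
  O: 3 × 15.999 = 47.997
Sum: 11×12.011 + 20×1.008 + 3×15.999 = 200.278 → 200.28 g/mol.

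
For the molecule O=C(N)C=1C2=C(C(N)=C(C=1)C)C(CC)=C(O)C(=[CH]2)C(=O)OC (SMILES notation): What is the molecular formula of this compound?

Walk through each heavy atom and fill implicit hydrogens from standard valence (C 4, N 3, O 2, S 2, halogen 1):
  atom 1: O, bond orders sum to 2 (valence 2) → 0 H
  atom 2: C, bond orders sum to 4 (valence 4) → 0 H
  atom 3: N, bond orders sum to 1 (valence 3) → 2 H
  atom 4: C, bond orders sum to 4 (valence 4) → 0 H
  atom 5: C, bond orders sum to 4 (valence 4) → 0 H
  atom 6: C, bond orders sum to 4 (valence 4) → 0 H
  atom 7: C, bond orders sum to 4 (valence 4) → 0 H
  atom 8: N, bond orders sum to 1 (valence 3) → 2 H
  atom 9: C, bond orders sum to 4 (valence 4) → 0 H
  atom 10: C, bond orders sum to 3 (valence 4) → 1 H
  atom 11: C, bond orders sum to 1 (valence 4) → 3 H
  atom 12: C, bond orders sum to 4 (valence 4) → 0 H
  atom 13: C, bond orders sum to 2 (valence 4) → 2 H
  atom 14: C, bond orders sum to 1 (valence 4) → 3 H
  atom 15: C, bond orders sum to 4 (valence 4) → 0 H
  atom 16: O, bond orders sum to 1 (valence 2) → 1 H
  atom 17: C, bond orders sum to 4 (valence 4) → 0 H
  atom 18: C with explicit H count 1
  atom 19: C, bond orders sum to 4 (valence 4) → 0 H
  atom 20: O, bond orders sum to 2 (valence 2) → 0 H
  atom 21: O, bond orders sum to 2 (valence 2) → 0 H
  atom 22: C, bond orders sum to 1 (valence 4) → 3 H
Totals → C:16, H:18, N:2, O:4.
In Hill order: C16H18N2O4.

C16H18N2O4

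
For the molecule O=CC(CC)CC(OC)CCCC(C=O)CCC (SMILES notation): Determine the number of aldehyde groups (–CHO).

The aldehyde motif appears at heavy-atom positions 2, 14 in the SMILES.
Other groups present: 1 ether.
Aldehyde count: 2.

2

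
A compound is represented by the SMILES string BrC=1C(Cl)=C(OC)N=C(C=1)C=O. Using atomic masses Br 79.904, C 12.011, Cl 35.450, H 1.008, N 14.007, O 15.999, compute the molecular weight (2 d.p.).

250.48 g/mol

First, the molecular formula is C7H5BrClNO2 (counting implicit H from valence).
  Br: 1 × 79.904 = 79.904
  C: 7 × 12.011 = 84.077
  Cl: 1 × 35.450 = 35.450
  H: 5 × 1.008 = 5.040
  N: 1 × 14.007 = 14.007
  O: 2 × 15.999 = 31.998
Sum: 1×79.904 + 7×12.011 + 1×35.450 + 5×1.008 + 1×14.007 + 2×15.999 = 250.476 → 250.48 g/mol.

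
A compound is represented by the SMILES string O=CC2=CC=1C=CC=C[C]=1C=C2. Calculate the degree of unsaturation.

Molecular formula: C11H8O.
DoU = (2C + 2 + N − H − X) / 2, where X is the halogen count and O/S are ignored.
    = (2·11 + 2 + 0 − 8 − 0) / 2 = 16 / 2 = 8.

8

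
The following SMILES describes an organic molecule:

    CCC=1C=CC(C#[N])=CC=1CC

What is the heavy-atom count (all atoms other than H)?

Every atom symbol written in the SMILES (organic subset) is one heavy atom; implicit H are not written.
Heavy atoms by element → C:11, N:1.
Total: 12.

12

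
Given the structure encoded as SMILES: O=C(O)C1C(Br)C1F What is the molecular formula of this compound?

C4H4BrFO2

Walk through each heavy atom and fill implicit hydrogens from standard valence (C 4, N 3, O 2, S 2, halogen 1):
  atom 1: O, bond orders sum to 2 (valence 2) → 0 H
  atom 2: C, bond orders sum to 4 (valence 4) → 0 H
  atom 3: O, bond orders sum to 1 (valence 2) → 1 H
  atom 4: C, bond orders sum to 3 (valence 4) → 1 H
  atom 5: C, bond orders sum to 3 (valence 4) → 1 H
  atom 6: Br (halogen, monovalent) → 0 H
  atom 7: C, bond orders sum to 3 (valence 4) → 1 H
  atom 8: F (halogen, monovalent) → 0 H
Totals → C:4, H:4, Br:1, F:1, O:2.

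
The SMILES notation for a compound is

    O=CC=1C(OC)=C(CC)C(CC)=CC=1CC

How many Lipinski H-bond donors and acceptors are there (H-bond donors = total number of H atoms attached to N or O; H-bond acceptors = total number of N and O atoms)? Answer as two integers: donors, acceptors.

0, 2

Donors: find every N or O and count the H atoms it carries.
  atom 1 (O): bond orders sum to 2 → 0 H
  atom 5 (O): bond orders sum to 2 → 0 H
Lipinski HBD = 0.
Acceptors: N atoms = 0, O atoms = 2 → HBA = 2.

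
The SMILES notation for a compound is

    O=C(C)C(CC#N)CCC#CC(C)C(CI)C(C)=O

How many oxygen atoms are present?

Scan the SMILES for O atoms (remember two-letter symbols like Cl and Br are single atoms).
Oxygen count: 2.

2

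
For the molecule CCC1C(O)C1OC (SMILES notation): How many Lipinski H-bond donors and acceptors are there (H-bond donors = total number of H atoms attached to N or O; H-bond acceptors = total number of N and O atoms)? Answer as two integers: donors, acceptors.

1, 2

Donors: find every N or O and count the H atoms it carries.
  atom 5 (O): bond orders sum to 1 → 1 H
  atom 7 (O): bond orders sum to 2 → 0 H
Lipinski HBD = 1.
Acceptors: N atoms = 0, O atoms = 2 → HBA = 2.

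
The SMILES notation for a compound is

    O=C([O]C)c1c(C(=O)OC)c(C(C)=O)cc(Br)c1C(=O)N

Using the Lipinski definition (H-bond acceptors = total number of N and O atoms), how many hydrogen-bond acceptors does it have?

7

N atoms: 1; O atoms: 6.
Lipinski HBA = 1 + 6 = 7.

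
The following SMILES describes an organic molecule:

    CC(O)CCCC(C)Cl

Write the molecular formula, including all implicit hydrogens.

Walk through each heavy atom and fill implicit hydrogens from standard valence (C 4, N 3, O 2, S 2, halogen 1):
  atom 1: C, bond orders sum to 1 (valence 4) → 3 H
  atom 2: C, bond orders sum to 3 (valence 4) → 1 H
  atom 3: O, bond orders sum to 1 (valence 2) → 1 H
  atom 4: C, bond orders sum to 2 (valence 4) → 2 H
  atom 5: C, bond orders sum to 2 (valence 4) → 2 H
  atom 6: C, bond orders sum to 2 (valence 4) → 2 H
  atom 7: C, bond orders sum to 3 (valence 4) → 1 H
  atom 8: C, bond orders sum to 1 (valence 4) → 3 H
  atom 9: Cl (halogen, monovalent) → 0 H
Totals → C:7, H:15, Cl:1, O:1.

C7H15ClO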